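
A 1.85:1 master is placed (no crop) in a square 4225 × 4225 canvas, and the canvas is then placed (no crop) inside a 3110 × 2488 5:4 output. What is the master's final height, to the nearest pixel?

First fit — 1.85:1 into 4225×4225 spans the width: 4225.00 × 2283.78.
Second fit — the square canvas into 3110×2488 spans the height: 2488.00 × 2488.00 (×0.5889 from 4225×4225).
So the master's height is 2283.78 × 0.5889 ≈ 1344.86.

1345 px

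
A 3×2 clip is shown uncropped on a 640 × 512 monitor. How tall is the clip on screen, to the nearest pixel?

3×2 is wider than 5:4, so it spans the full width.
Content height = 640 × 2/3 ≈ 426.67 px.

427 px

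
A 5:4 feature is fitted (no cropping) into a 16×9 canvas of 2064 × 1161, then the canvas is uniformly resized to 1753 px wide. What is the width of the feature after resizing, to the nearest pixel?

1233 px

At 2064×1161 the feature is height-limited, so width = 1161 × 5/4 ≈ 1451.25 px.
Scaling 2064 → 1753 is ×0.8493, so the width becomes 1451.25 × 0.8493 ≈ 1232.58 px.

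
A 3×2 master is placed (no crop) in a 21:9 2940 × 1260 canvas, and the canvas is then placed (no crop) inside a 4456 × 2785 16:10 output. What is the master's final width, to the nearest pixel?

3×2 in 2940×1260: fills the height, so the master is 1890.00 × 1260.00.
21:9 in 4456×2785: fills the width, so the intermediate becomes 4456.00 × 1909.71 — a scale of ×1.5156.
Applying the same ×1.5156: 1890.00 → 2864.57.

2865 px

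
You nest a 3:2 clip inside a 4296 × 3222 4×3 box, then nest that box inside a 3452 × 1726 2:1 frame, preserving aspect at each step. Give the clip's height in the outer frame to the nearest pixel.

3:2 in 4296×3222: fills the width, so the clip is 4296.00 × 2864.00.
The 4×3 canvas is height-limited in 3452×1726, giving 2301.33 × 1726.00; scale factor 0.5357.
Applying the same ×0.5357: 2864.00 → 1534.22.

1534 px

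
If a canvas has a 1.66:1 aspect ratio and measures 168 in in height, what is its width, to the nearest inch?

279 in

At 1.66:1, 168 × 1.660 ≈ 278.88.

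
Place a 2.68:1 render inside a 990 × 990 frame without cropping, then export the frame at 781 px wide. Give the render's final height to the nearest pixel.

At 990×990 the render is width-limited, so height = 990 / 2.680 ≈ 369.40 px.
Scaling 990 → 781 is ×0.7889, so the height becomes 369.40 × 0.7889 ≈ 291.42 px.

291 px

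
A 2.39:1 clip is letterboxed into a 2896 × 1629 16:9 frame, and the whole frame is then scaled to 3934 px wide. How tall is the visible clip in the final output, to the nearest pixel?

1646 px

Fitted into 2896×1629, the clip spans the width; its height is 2896 / 2.390 ≈ 1211.72 px.
Resizing to 3934 px wide multiplies everything by 1.3584: 1211.72 → 1646.03 px.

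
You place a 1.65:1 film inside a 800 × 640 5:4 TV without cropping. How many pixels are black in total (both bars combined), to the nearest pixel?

124121 pixels

1.65:1 (1.650) > 5:4 (1.250), so the film fills the width.
That makes the image 484.8485 px tall (800 / 1.650).
Leftover height: 640 − 484.8485 = 155.1515 px.
Across the 800-px span: 155.1515 × 800 ≈ 124121 px.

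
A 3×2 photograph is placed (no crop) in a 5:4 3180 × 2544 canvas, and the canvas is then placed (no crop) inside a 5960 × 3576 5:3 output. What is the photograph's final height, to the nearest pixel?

2980 px

3×2 in 3180×2544: fills the width, so the photograph is 3180.00 × 2120.00.
The 5:4 canvas is height-limited in 5960×3576, giving 4470.00 × 3576.00; scale factor 1.4057.
So the photograph's height is 2120.00 × 1.4057 ≈ 2980.00.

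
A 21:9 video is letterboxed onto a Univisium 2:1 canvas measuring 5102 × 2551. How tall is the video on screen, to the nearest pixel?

2187 px

Since 2.333 > 2.000, the video is width-limited.
Content height = 5102 × 9/21 ≈ 2186.57 px.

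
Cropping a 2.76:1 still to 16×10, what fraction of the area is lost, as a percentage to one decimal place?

The height stays; only width is cut (since 16×10 is narrower than 2.76:1).
Area ratio = (1.600)/(2.760) = 57.97%; the remaining 42.03% is cropped out.

42.0%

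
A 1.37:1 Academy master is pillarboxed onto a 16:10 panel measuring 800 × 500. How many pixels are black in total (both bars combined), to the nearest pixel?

Since 1.370 < 1.600, the master is height-limited.
The master is 500 × 1.370 ≈ 685.0000 px wide.
Black = 800 − 685.0000 = 115.0000 px.
Across the 500-px span: 115.0000 × 500 ≈ 57500 px.

57500 pixels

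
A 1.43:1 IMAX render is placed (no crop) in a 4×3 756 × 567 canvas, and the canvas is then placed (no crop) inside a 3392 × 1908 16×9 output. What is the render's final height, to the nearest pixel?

First fit — 1.43:1 IMAX into 756×567 spans the width: 756.00 × 528.67.
The 4×3 canvas is height-limited in 3392×1908, giving 2544.00 × 1908.00; scale factor 3.3651.
The render scales with it: height 528.67 × 3.3651 ≈ 1779.02.

1779 px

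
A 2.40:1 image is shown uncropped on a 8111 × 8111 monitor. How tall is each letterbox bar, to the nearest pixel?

2.40:1 (2.400) > square (1.000), so the image fills the width.
That makes the image 3379.58 px tall (8111 / 2.400).
8111 − 3379.58 = 4731.42 px of bars (2365.71 each).

2366 px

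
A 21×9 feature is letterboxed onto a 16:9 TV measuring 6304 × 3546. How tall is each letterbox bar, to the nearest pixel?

422 px

21×9 is wider than 16:9, so it spans the full width.
That makes the image 2701.71 px tall (6304 × 9/21).
Black = 3546 − 2701.71 = 844.29 px, or 422.14 per bar.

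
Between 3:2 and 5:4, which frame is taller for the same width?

5:4

3:2 = 1.5 and 5:4 = 1.25; 1.5 > 1.25. The smaller width-to-height ratio is the taller frame.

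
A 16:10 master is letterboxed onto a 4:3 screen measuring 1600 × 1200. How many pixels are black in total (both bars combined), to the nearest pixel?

16:10 (1.600) > 4:3 (1.333), so the master fills the width.
The master is 1600 × 10/16 ≈ 1000.0000 px tall.
Black = 1200 − 1000.0000 = 200.0000 px.
Across the 1600-px span: 200.0000 × 1600 ≈ 320000 px.

320000 pixels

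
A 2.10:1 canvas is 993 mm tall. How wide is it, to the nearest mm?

2085 mm

Width = 993 × 2.100 = 2085.30.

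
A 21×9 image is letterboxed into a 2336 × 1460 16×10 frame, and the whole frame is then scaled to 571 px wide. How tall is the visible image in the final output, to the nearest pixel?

245 px

In the 2336×1460 frame the image fills the width: height = 2336 × 9/21 ≈ 1001.14 px.
Resizing to 571 px wide multiplies everything by 0.2444: 1001.14 → 244.71 px.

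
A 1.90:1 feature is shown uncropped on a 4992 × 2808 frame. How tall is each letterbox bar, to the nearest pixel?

90 px

1.90:1 (1.900) > 16:9 (1.778), so the feature fills the width.
Content height = 4992 / 1.900 ≈ 2627.37 px.
2808 − 2627.37 = 180.63 px of bars (90.32 each).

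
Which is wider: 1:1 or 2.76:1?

1 and 2.76; 2.76 > 1.

2.76:1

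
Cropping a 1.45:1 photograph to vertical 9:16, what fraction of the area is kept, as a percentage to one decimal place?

The height stays; only width is cut (since vertical 9:16 is narrower than 1.45:1).
(0.562)/(1.450) ≈ 0.388 of the area survives.

38.8%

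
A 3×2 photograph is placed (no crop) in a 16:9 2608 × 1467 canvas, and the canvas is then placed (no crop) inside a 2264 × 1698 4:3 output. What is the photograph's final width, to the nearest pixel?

1910 px

Inside the 2608×1467 canvas the photograph is height-limited at 2200.50 × 1467.00.
The 16:9 canvas is width-limited in 2264×1698, giving 2264.00 × 1273.50; scale factor 0.8681.
So the photograph's width is 2200.50 × 0.8681 ≈ 1910.25.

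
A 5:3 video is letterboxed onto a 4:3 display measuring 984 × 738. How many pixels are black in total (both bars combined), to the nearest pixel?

5:3 (1.667) > 4:3 (1.333), so the video fills the width.
That makes the image 590.4000 px tall (984 × 3/5).
Black = 738 − 590.4000 = 147.6000 px.
That's 147.6000 × 984 ≈ 145238 black pixels.

145238 pixels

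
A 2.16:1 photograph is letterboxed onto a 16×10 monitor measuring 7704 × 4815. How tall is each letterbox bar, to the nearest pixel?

624 px

Since 2.160 > 1.600, the photograph is width-limited.
The photograph is 7704 / 2.160 ≈ 3566.67 px tall.
Black = 4815 − 3566.67 = 1248.33 px, or 624.17 per bar.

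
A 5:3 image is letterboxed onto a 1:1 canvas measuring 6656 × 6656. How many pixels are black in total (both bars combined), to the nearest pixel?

17720934 pixels

5:3 (1.667) > 1:1 (1.000), so the image fills the width.
The image is 6656 × 3/5 ≈ 3993.6000 px tall.
Leftover height: 6656 − 3993.6000 = 2662.4000 px.
Across the 6656-px span: 2662.4000 × 6656 ≈ 17720934 px.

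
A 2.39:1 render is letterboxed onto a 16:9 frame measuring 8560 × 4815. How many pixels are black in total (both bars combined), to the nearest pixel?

2.39:1 is wider than 16:9, so it spans the full width.
Content height = 8560 / 2.390 ≈ 3581.5900 px.
Black = 4815 − 3581.5900 = 1233.4100 px.
That's 1233.4100 × 8560 ≈ 10557990 black pixels.

10557990 pixels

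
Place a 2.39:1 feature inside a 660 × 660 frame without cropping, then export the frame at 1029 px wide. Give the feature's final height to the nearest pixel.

431 px

In the 660×660 frame the feature fills the width: height = 660 / 2.390 ≈ 276.15 px.
Resizing to 1029 px wide multiplies everything by 1.5591: 276.15 → 430.54 px.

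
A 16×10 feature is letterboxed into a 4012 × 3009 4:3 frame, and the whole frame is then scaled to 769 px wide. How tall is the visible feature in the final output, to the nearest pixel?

481 px

Fitted into 4012×3009, the feature spans the width; its height is 4012 × 10/16 ≈ 2507.50 px.
The frame scales by 769/4012 = 0.1917; 2507.50 × 0.1917 ≈ 480.62 px.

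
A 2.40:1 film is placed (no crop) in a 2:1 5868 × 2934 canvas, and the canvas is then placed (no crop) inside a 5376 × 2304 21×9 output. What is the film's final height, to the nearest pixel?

Inside the 5868×2934 canvas the film is width-limited at 5868.00 × 2445.00.
Second fit — the 2:1 canvas into 5376×2304 spans the height: 4608.00 × 2304.00 (×0.7853 from 5868×2934).
The film scales with it: height 2445.00 × 0.7853 ≈ 1920.00.

1920 px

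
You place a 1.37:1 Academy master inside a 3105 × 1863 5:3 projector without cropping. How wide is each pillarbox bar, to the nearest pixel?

1.37:1 Academy is narrower than 5:3, so it spans the full height.
The master is 1863 × 1.370 ≈ 2552.31 px wide.
3105 − 2552.31 = 552.69 px of bars (276.35 each).

276 px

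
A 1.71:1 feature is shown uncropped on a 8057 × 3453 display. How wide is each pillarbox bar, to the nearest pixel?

1.71:1 is narrower than 21×9, so it spans the full height.
Content width = 3453 × 1.710 ≈ 5904.63 px.
Black = 8057 − 5904.63 = 2152.37 px, or 1076.18 per bar.

1076 px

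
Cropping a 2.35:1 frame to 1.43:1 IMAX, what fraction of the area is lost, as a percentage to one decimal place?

1.43:1 IMAX is narrower than 2.35:1, so the crop keeps the full height and trims the width.
(1.430)/(2.350) ≈ 0.609 of the area survives, leaving 39.15% discarded.

39.1%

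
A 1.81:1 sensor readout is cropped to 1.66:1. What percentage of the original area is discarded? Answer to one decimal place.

8.3%

1.66:1 is narrower than 1.81:1, so the crop keeps the full height and trims the width.
Area ratio = (1.660)/(1.810) = 91.71%; the remaining 8.29% is cropped out.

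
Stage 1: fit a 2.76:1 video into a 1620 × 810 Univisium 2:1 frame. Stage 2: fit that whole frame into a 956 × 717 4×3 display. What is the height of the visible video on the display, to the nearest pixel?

346 px

First fit — 2.76:1 into 1620×810 spans the width: 1620.00 × 586.96.
The Univisium 2:1 canvas is width-limited in 956×717, giving 956.00 × 478.00; scale factor 0.5901.
Applying the same ×0.5901: 586.96 → 346.38.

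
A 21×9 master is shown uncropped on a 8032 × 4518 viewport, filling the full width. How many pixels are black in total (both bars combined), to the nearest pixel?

The master is 8032 × 9/21 ≈ 3442.2857 px tall.
4518 − 3442.2857 = 1075.7143 px of bars.
Bar area = 1075.7143 × 8032 ≈ 8640137 px.

8640137 pixels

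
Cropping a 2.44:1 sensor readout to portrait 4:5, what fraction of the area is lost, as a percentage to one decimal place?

Going from 2.44:1 to portrait 4:5 means cutting width while keeping height.
Area ratio = (0.800)/(2.440) = 32.79%; the remaining 67.21% is cropped out.

67.2%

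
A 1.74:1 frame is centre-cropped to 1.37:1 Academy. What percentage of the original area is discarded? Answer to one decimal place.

21.3%

Going from 1.74:1 to 1.37:1 Academy means cutting width while keeping height.
(1.370)/(1.740) ≈ 0.787 of the area survives, leaving 21.26% discarded.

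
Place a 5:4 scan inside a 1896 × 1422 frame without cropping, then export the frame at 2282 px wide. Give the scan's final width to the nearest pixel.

2139 px

In the 1896×1422 frame the scan fills the height: width = 1422 × 5/4 ≈ 1777.50 px.
The frame scales by 2282/1896 = 1.2036; 1777.50 × 1.2036 ≈ 2139.38 px.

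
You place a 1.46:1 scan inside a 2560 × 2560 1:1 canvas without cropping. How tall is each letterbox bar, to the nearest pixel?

403 px

Since 1.460 > 1.000, the scan is width-limited.
That makes the image 1753.42 px tall (2560 / 1.460).
Black = 2560 − 1753.42 = 806.58 px, or 403.29 per bar.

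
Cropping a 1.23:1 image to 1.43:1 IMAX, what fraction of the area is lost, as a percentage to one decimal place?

14.0%

1.43:1 IMAX is wider than 1.23:1, so the crop keeps the full width and trims the height.
Fraction kept = (1.230)/(1.430) ≈ 86.01%, so 13.99% is lost.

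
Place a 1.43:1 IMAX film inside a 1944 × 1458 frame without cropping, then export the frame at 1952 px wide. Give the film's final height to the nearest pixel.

1365 px

Fitted into 1944×1458, the film spans the width; its height is 1944 / 1.430 ≈ 1359.44 px.
Resizing to 1952 px wide multiplies everything by 1.0041: 1359.44 → 1365.03 px.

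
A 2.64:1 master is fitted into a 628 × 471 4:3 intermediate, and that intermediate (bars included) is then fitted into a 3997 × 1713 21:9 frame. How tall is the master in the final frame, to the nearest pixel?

2.64:1 in 628×471: fills the width, so the master is 628.00 × 237.88.
Second fit — the 4:3 canvas into 3997×1713 spans the height: 2284.00 × 1713.00 (×3.6369 from 628×471).
The master scales with it: height 237.88 × 3.6369 ≈ 865.15.

865 px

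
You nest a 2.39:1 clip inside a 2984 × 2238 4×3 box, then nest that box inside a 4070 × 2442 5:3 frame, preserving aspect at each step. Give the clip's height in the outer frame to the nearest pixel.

Inside the 2984×2238 canvas the clip is width-limited at 2984.00 × 1248.54.
4×3 in 4070×2442: fills the height, so the intermediate becomes 3256.00 × 2442.00 — a scale of ×1.0912.
The clip scales with it: height 1248.54 × 1.0912 ≈ 1362.34.

1362 px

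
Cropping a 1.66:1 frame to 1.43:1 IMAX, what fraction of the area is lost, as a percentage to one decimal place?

Going from 1.66:1 to 1.43:1 IMAX means cutting width while keeping height.
(1.430)/(1.660) ≈ 0.861 of the area survives, leaving 13.86% discarded.

13.9%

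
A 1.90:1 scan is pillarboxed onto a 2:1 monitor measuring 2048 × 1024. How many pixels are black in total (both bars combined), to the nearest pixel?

1.90:1 (1.900) < 2:1 (2.000), so the scan fills the height.
The scan is 1024 × 1.900 ≈ 1945.6000 px wide.
2048 − 1945.6000 = 102.4000 px of bars.
Bar area = 102.4000 × 1024 ≈ 104858 px.

104858 pixels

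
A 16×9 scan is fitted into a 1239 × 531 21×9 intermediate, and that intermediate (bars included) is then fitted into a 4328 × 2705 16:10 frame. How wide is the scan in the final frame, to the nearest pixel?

3298 px

16×9 in 1239×531: fills the height, so the scan is 944.00 × 531.00.
Second fit — the 21×9 canvas into 4328×2705 spans the width: 4328.00 × 1854.86 (×3.4931 from 1239×531).
Applying the same ×3.4931: 944.00 → 3297.52.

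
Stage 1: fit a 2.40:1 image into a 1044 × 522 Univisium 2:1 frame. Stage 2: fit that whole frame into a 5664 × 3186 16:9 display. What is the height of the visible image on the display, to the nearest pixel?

2360 px

Inside the 1044×522 canvas the image is width-limited at 1044.00 × 435.00.
Univisium 2:1 in 5664×3186: fills the width, so the intermediate becomes 5664.00 × 2832.00 — a scale of ×5.4253.
So the image's height is 435.00 × 5.4253 ≈ 2360.00.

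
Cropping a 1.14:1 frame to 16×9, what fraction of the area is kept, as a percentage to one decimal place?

64.1%

16×9 is wider than 1.14:1, so the crop keeps the full width and trims the height.
Area ratio = (1.140)/(1.778) = 64.12% retained.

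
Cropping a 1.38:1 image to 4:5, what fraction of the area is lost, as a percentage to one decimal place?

Going from 1.38:1 to 4:5 means cutting width while keeping height.
(0.800)/(1.380) ≈ 0.580 of the area survives, leaving 42.03% discarded.

42.0%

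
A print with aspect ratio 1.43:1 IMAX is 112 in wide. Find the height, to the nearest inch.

112 / 1.430 = 78.32.

78 in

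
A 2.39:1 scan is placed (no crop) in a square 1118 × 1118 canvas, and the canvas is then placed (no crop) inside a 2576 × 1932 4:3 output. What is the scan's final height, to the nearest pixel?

2.39:1 in 1118×1118: fills the width, so the scan is 1118.00 × 467.78.
square in 2576×1932: fills the height, so the intermediate becomes 1932.00 × 1932.00 — a scale of ×1.7281.
So the scan's height is 467.78 × 1.7281 ≈ 808.37.

808 px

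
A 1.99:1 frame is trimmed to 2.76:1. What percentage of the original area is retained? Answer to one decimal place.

72.1%

2.76:1 is wider than 1.99:1, so the crop keeps the full width and trims the height.
Area ratio = (1.990)/(2.760) = 72.10% retained.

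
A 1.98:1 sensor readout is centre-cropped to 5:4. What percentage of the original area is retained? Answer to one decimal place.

5:4 is narrower than 1.98:1, so the crop keeps the full height and trims the width.
(1.250)/(1.980) ≈ 0.631 of the area survives.

63.1%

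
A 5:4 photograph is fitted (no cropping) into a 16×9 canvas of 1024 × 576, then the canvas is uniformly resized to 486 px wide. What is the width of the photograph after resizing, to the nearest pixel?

342 px

In the 1024×576 frame the photograph fills the height: width = 576 × 5/4 ≈ 720.00 px.
Scaling 1024 → 486 is ×0.4746, so the width becomes 720.00 × 0.4746 ≈ 341.72 px.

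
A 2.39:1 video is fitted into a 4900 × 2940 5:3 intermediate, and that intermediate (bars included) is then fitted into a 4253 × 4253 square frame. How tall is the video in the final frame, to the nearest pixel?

1779 px

2.39:1 in 4900×2940: fills the width, so the video is 4900.00 × 2050.21.
5:3 in 4253×4253: fills the width, so the intermediate becomes 4253.00 × 2551.80 — a scale of ×0.8680.
Applying the same ×0.8680: 2050.21 → 1779.50.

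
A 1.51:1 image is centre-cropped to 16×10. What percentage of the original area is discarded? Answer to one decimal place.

5.6%

16×10 is wider than 1.51:1, so the crop keeps the full width and trims the height.
Area ratio = (1.510)/(1.600) = 94.38%; the remaining 5.62% is cropped out.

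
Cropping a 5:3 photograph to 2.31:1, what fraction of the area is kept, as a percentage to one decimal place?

Going from 5:3 to 2.31:1 means cutting height while keeping width.
Fraction kept = (1.667)/(2.310) ≈ 72.15%.

72.2%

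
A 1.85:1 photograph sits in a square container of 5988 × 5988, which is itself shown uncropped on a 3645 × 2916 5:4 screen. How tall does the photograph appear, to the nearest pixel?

1576 px

1.85:1 in 5988×5988: fills the width, so the photograph is 5988.00 × 3236.76.
The square canvas is height-limited in 3645×2916, giving 2916.00 × 2916.00; scale factor 0.4870.
Applying the same ×0.4870: 3236.76 → 1576.22.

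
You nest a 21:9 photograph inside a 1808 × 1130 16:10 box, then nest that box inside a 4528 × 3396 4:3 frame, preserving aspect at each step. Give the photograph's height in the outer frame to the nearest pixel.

1941 px

Inside the 1808×1130 canvas the photograph is width-limited at 1808.00 × 774.86.
The 16:10 canvas is width-limited in 4528×3396, giving 4528.00 × 2830.00; scale factor 2.5044.
Applying the same ×2.5044: 774.86 → 1940.57.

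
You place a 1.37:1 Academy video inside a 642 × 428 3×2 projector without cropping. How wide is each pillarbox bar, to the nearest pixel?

28 px

1.37:1 Academy (1.370) < 3×2 (1.500), so the video fills the height.
That makes the image 586.36 px wide (428 × 1.370).
Leftover width: 642 − 586.36 = 55.64 px → 27.82 each side.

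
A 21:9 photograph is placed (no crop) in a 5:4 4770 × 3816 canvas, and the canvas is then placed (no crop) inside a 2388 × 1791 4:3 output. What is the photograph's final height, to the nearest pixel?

21:9 in 4770×3816: fills the width, so the photograph is 4770.00 × 2044.29.
The 5:4 canvas is height-limited in 2388×1791, giving 2238.75 × 1791.00; scale factor 0.4693.
Applying the same ×0.4693: 2044.29 → 959.46.

959 px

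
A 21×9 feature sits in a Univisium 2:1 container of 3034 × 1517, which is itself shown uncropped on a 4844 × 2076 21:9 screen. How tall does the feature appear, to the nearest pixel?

Inside the 3034×1517 canvas the feature is width-limited at 3034.00 × 1300.29.
Second fit — the Univisium 2:1 canvas into 4844×2076 spans the height: 4152.00 × 2076.00 (×1.3685 from 3034×1517).
Applying the same ×1.3685: 1300.29 → 1779.43.

1779 px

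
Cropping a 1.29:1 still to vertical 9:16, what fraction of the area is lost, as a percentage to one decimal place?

The height stays; only width is cut (since vertical 9:16 is narrower than 1.29:1).
Area ratio = (0.562)/(1.290) = 43.60%; the remaining 56.40% is cropped out.

56.4%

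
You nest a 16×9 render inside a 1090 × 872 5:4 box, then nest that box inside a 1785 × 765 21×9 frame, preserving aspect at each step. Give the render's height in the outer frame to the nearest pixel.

First fit — 16×9 into 1090×872 spans the width: 1090.00 × 613.12.
Second fit — the 5:4 canvas into 1785×765 spans the height: 956.25 × 765.00 (×0.8773 from 1090×872).
Applying the same ×0.8773: 613.12 → 537.89.

538 px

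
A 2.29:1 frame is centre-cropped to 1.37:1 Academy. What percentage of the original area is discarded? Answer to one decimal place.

1.37:1 Academy is narrower than 2.29:1, so the crop keeps the full height and trims the width.
Area ratio = (1.370)/(2.290) = 59.83%; the remaining 40.17% is cropped out.

40.2%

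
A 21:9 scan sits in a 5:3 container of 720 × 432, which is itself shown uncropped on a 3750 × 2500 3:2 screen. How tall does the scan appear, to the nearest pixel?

1607 px

Inside the 720×432 canvas the scan is width-limited at 720.00 × 308.57.
5:3 in 3750×2500: fills the width, so the intermediate becomes 3750.00 × 2250.00 — a scale of ×5.2083.
So the scan's height is 308.57 × 5.2083 ≈ 1607.14.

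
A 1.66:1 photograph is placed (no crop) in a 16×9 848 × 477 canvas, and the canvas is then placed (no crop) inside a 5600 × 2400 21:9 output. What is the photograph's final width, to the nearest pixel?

3984 px

First fit — 1.66:1 into 848×477 spans the height: 791.82 × 477.00.
The 16×9 canvas is height-limited in 5600×2400, giving 4266.67 × 2400.00; scale factor 5.0314.
The photograph scales with it: width 791.82 × 5.0314 ≈ 3984.00.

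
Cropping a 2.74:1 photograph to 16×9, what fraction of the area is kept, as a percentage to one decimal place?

The height stays; only width is cut (since 16×9 is narrower than 2.74:1).
Area ratio = (1.778)/(2.740) = 64.88% retained.

64.9%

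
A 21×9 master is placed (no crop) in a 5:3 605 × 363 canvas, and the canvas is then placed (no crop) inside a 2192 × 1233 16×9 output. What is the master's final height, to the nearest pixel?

First fit — 21×9 into 605×363 spans the width: 605.00 × 259.29.
5:3 in 2192×1233: fills the height, so the intermediate becomes 2055.00 × 1233.00 — a scale of ×3.3967.
So the master's height is 259.29 × 3.3967 ≈ 880.71.

881 px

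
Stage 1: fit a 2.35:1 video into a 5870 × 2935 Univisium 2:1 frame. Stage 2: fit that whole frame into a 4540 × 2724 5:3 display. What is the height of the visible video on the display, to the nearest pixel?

First fit — 2.35:1 into 5870×2935 spans the width: 5870.00 × 2497.87.
Univisium 2:1 in 4540×2724: fills the width, so the intermediate becomes 4540.00 × 2270.00 — a scale of ×0.7734.
So the video's height is 2497.87 × 0.7734 ≈ 1931.91.

1932 px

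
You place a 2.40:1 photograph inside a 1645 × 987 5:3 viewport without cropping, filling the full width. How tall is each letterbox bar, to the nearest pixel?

That makes the image 685.42 px tall (1645 / 2.400).
987 − 685.42 = 301.58 px of bars (150.79 each).

151 px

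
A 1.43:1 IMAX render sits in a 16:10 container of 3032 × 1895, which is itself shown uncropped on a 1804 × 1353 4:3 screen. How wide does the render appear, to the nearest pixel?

1612 px

First fit — 1.43:1 IMAX into 3032×1895 spans the height: 2709.85 × 1895.00.
16:10 in 1804×1353: fills the width, so the intermediate becomes 1804.00 × 1127.50 — a scale of ×0.5950.
So the render's width is 2709.85 × 0.5950 ≈ 1612.33.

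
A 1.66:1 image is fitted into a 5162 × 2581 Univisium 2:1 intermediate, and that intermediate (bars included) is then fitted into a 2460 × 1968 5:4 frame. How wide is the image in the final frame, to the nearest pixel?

Inside the 5162×2581 canvas the image is height-limited at 4284.46 × 2581.00.
Second fit — the Univisium 2:1 canvas into 2460×1968 spans the width: 2460.00 × 1230.00 (×0.4766 from 5162×2581).
So the image's width is 4284.46 × 0.4766 ≈ 2041.80.

2042 px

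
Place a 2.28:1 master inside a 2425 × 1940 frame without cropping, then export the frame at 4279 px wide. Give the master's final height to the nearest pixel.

In the 2425×1940 frame the master fills the width: height = 2425 / 2.280 ≈ 1063.60 px.
Scaling 2425 → 4279 is ×1.7645, so the height becomes 1063.60 × 1.7645 ≈ 1876.75 px.

1877 px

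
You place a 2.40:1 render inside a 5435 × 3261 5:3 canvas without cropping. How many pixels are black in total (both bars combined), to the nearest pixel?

Since 2.400 > 1.667, the render is width-limited.
That makes the image 2264.5833 px tall (5435 / 2.400).
Leftover height: 3261 − 2264.5833 = 996.4167 px.
That's 996.4167 × 5435 ≈ 5415525 black pixels.

5415525 pixels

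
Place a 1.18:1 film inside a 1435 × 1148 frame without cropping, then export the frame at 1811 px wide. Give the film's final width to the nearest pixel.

At 1435×1148 the film is height-limited, so width = 1148 × 1.180 ≈ 1354.64 px.
Scaling 1435 → 1811 is ×1.2620, so the width becomes 1354.64 × 1.2620 ≈ 1709.58 px.

1710 px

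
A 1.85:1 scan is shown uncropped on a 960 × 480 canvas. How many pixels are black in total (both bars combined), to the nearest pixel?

34560 pixels

1.85:1 is narrower than 2:1, so it spans the full height.
Content width = 480 × 1.850 ≈ 888.0000 px.
Leftover width: 960 − 888.0000 = 72.0000 px.
That's 72.0000 × 480 ≈ 34560 black pixels.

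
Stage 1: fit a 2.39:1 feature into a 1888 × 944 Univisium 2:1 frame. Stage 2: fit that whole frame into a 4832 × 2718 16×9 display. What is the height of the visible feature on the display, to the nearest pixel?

Inside the 1888×944 canvas the feature is width-limited at 1888.00 × 789.96.
Univisium 2:1 in 4832×2718: fills the width, so the intermediate becomes 4832.00 × 2416.00 — a scale of ×2.5593.
So the feature's height is 789.96 × 2.5593 ≈ 2021.76.

2022 px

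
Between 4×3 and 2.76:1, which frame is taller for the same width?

4×3 = 1.333 and 2.76; 2.76 > 1.333. The smaller width-to-height ratio is the taller frame.

4×3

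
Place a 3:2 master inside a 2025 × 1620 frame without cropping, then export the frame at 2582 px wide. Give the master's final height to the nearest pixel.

1721 px

In the 2025×1620 frame the master fills the width: height = 2025 × 2/3 ≈ 1350.00 px.
Scaling 2025 → 2582 is ×1.2751, so the height becomes 1350.00 × 1.2751 ≈ 1721.33 px.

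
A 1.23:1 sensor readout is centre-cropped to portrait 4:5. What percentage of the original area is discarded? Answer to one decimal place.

35.0%

portrait 4:5 is narrower than 1.23:1, so the crop keeps the full height and trims the width.
Area ratio = (0.800)/(1.230) = 65.04%; the remaining 34.96% is cropped out.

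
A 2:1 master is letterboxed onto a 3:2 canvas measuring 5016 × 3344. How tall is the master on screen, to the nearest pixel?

2:1 is wider than 3:2, so it spans the full width.
Content height = 5016 × 1/2 ≈ 2508.00 px.

2508 px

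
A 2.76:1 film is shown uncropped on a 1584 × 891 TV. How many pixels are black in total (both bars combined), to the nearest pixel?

502266 pixels

2.76:1 (2.760) > 16:9 (1.778), so the film fills the width.
Content height = 1584 / 2.760 ≈ 573.9130 px.
891 − 573.9130 = 317.0870 px of bars.
Across the 1584-px span: 317.0870 × 1584 ≈ 502266 px.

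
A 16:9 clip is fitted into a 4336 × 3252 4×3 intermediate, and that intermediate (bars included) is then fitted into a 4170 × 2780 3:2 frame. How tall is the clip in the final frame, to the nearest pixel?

Inside the 4336×3252 canvas the clip is width-limited at 4336.00 × 2439.00.
4×3 in 4170×2780: fills the height, so the intermediate becomes 3706.67 × 2780.00 — a scale of ×0.8549.
So the clip's height is 2439.00 × 0.8549 ≈ 2085.00.

2085 px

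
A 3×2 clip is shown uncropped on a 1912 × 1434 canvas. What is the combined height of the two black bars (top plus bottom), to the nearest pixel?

3×2 is wider than 4:3, so it spans the full width.
The clip is 1912 × 2/3 ≈ 1274.67 px tall.
Black = 1434 − 1274.67 = 159.33 px.

159 px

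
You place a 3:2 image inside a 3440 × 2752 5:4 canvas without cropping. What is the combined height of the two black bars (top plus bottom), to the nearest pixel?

Since 1.500 > 1.250, the image is width-limited.
The image is 3440 × 2/3 ≈ 2293.33 px tall.
Leftover height: 2752 − 2293.33 = 458.67 px.

459 px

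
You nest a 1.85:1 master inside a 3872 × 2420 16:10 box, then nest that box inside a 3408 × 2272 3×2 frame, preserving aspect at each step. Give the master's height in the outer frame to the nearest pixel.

Inside the 3872×2420 canvas the master is width-limited at 3872.00 × 2092.97.
Second fit — the 16:10 canvas into 3408×2272 spans the width: 3408.00 × 2130.00 (×0.8802 from 3872×2420).
Applying the same ×0.8802: 2092.97 → 1842.16.

1842 px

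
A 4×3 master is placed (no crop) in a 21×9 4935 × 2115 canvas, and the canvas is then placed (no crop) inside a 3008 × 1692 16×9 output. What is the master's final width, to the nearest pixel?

Inside the 4935×2115 canvas the master is height-limited at 2820.00 × 2115.00.
21×9 in 3008×1692: fills the width, so the intermediate becomes 3008.00 × 1289.14 — a scale of ×0.6095.
Applying the same ×0.6095: 2820.00 → 1718.86.

1719 px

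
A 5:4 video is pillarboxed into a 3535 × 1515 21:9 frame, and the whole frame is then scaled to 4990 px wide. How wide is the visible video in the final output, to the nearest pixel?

2673 px

In the 3535×1515 frame the video fills the height: width = 1515 × 5/4 ≈ 1893.75 px.
Resizing to 4990 px wide multiplies everything by 1.4116: 1893.75 → 2673.21 px.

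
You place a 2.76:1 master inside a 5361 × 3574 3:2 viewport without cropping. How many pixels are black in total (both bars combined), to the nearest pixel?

8747054 pixels

Since 2.760 > 1.500, the master is width-limited.
Content height = 5361 / 2.760 ≈ 1942.3913 px.
3574 − 1942.3913 = 1631.6087 px of bars.
Bar area = 1631.6087 × 5361 ≈ 8747054 px.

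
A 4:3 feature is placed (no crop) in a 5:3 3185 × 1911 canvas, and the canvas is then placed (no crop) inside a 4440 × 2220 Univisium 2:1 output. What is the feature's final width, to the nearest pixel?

Inside the 3185×1911 canvas the feature is height-limited at 2548.00 × 1911.00.
5:3 in 4440×2220: fills the height, so the intermediate becomes 3700.00 × 2220.00 — a scale of ×1.1617.
So the feature's width is 2548.00 × 1.1617 ≈ 2960.00.

2960 px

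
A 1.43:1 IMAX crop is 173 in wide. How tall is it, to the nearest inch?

121 in

At 1.43:1 IMAX, 173 / 1.430 ≈ 120.98.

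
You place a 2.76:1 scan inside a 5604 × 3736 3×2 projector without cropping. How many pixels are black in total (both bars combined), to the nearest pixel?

2.76:1 (2.760) > 3×2 (1.500), so the scan fills the width.
Content height = 5604 / 2.760 ≈ 2030.4348 px.
3736 − 2030.4348 = 1705.5652 px of bars.
Bar area = 1705.5652 × 5604 ≈ 9557987 px.

9557987 pixels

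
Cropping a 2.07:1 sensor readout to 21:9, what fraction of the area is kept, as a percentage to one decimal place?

The width stays; only height is cut (since 21:9 is wider than 2.07:1).
(2.070)/(2.333) ≈ 0.887 of the area survives.

88.7%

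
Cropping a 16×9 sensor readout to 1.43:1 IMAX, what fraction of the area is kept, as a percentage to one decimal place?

80.4%

Going from 16×9 to 1.43:1 IMAX means cutting width while keeping height.
(1.430)/(1.778) ≈ 0.804 of the area survives.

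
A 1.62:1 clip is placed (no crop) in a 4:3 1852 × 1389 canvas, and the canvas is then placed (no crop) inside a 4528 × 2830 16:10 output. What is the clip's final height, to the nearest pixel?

First fit — 1.62:1 into 1852×1389 spans the width: 1852.00 × 1143.21.
The 4:3 canvas is height-limited in 4528×2830, giving 3773.33 × 2830.00; scale factor 2.0374.
The clip scales with it: height 1143.21 × 2.0374 ≈ 2329.22.

2329 px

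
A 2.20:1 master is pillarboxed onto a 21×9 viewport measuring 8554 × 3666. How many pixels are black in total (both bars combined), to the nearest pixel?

1791941 pixels

2.20:1 (2.200) < 21×9 (2.333), so the master fills the height.
The master is 3666 × 2.200 ≈ 8065.2000 px wide.
Leftover width: 8554 − 8065.2000 = 488.8000 px.
That's 488.8000 × 3666 ≈ 1791941 black pixels.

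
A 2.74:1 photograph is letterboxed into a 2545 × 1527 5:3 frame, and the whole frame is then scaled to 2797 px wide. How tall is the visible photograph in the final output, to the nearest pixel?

Fitted into 2545×1527, the photograph spans the width; its height is 2545 / 2.740 ≈ 928.83 px.
The frame scales by 2797/2545 = 1.0990; 928.83 × 1.0990 ≈ 1020.80 px.

1021 px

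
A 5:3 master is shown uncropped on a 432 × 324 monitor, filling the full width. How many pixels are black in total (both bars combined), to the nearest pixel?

The master is 432 × 3/5 ≈ 259.2000 px tall.
324 − 259.2000 = 64.8000 px of bars.
That's 64.8000 × 432 ≈ 27994 black pixels.

27994 pixels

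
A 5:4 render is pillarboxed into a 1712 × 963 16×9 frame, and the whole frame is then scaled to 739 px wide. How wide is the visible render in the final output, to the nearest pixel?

520 px

Fitted into 1712×963, the render spans the height; its width is 963 × 5/4 ≈ 1203.75 px.
Scaling 1712 → 739 is ×0.4317, so the width becomes 1203.75 × 0.4317 ≈ 519.61 px.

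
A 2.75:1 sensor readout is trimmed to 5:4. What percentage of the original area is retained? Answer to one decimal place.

45.5%

The height stays; only width is cut (since 5:4 is narrower than 2.75:1).
Area ratio = (1.250)/(2.750) = 45.45% retained.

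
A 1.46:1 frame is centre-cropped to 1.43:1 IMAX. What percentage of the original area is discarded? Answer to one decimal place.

2.1%

The height stays; only width is cut (since 1.43:1 IMAX is narrower than 1.46:1).
(1.430)/(1.460) ≈ 0.979 of the area survives, leaving 2.05% discarded.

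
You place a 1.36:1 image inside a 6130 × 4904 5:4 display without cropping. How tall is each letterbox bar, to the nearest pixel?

198 px

1.36:1 is wider than 5:4, so it spans the full width.
The image is 6130 / 1.360 ≈ 4507.35 px tall.
4904 − 4507.35 = 396.65 px of bars (198.32 each).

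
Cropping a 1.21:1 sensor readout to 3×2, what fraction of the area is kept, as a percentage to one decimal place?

Going from 1.21:1 to 3×2 means cutting height while keeping width.
(1.210)/(1.500) ≈ 0.807 of the area survives.

80.7%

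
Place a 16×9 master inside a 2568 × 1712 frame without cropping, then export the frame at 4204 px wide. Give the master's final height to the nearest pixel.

2365 px

In the 2568×1712 frame the master fills the width: height = 2568 × 9/16 ≈ 1444.50 px.
Scaling 2568 → 4204 is ×1.6371, so the height becomes 1444.50 × 1.6371 ≈ 2364.75 px.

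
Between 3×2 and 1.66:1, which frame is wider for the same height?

3×2 = 1.5 and 1.66; 1.66 > 1.5.

1.66:1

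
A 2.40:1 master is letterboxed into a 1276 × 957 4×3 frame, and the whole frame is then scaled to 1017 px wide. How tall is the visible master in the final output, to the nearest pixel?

424 px

In the 1276×957 frame the master fills the width: height = 1276 / 2.400 ≈ 531.67 px.
The frame scales by 1017/1276 = 0.7970; 531.67 × 0.7970 ≈ 423.75 px.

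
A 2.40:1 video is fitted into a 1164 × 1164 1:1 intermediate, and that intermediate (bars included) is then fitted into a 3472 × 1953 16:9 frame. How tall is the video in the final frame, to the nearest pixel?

First fit — 2.40:1 into 1164×1164 spans the width: 1164.00 × 485.00.
The 1:1 canvas is height-limited in 3472×1953, giving 1953.00 × 1953.00; scale factor 1.6778.
So the video's height is 485.00 × 1.6778 ≈ 813.75.

814 px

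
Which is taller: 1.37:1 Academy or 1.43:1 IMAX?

1.37:1 Academy

1.37 and 1.43; 1.43 > 1.37. The smaller width-to-height ratio is the taller frame.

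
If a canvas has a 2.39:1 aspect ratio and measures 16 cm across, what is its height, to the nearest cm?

At 2.39:1, 16 / 2.390 ≈ 6.69.

7 cm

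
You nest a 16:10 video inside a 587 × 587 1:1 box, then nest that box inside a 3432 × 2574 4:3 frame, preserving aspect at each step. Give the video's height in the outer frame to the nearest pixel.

Inside the 587×587 canvas the video is width-limited at 587.00 × 366.88.
The 1:1 canvas is height-limited in 3432×2574, giving 2574.00 × 2574.00; scale factor 4.3850.
So the video's height is 366.88 × 4.3850 ≈ 1608.75.

1609 px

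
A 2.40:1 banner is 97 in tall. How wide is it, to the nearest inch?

At 2.40:1, 97 × 2.400 ≈ 232.80.

233 in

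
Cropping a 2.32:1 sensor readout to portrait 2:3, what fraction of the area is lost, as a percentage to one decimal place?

71.3%

portrait 2:3 is narrower than 2.32:1, so the crop keeps the full height and trims the width.
Fraction kept = (0.667)/(2.320) ≈ 28.74%, so 71.26% is lost.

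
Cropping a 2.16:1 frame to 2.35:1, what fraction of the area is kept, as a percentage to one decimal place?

91.9%

2.35:1 is wider than 2.16:1, so the crop keeps the full width and trims the height.
Fraction kept = (2.160)/(2.350) ≈ 91.91%.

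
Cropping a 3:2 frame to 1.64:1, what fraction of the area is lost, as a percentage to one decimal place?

The width stays; only height is cut (since 1.64:1 is wider than 3:2).
(1.500)/(1.640) ≈ 0.915 of the area survives, leaving 8.54% discarded.

8.5%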